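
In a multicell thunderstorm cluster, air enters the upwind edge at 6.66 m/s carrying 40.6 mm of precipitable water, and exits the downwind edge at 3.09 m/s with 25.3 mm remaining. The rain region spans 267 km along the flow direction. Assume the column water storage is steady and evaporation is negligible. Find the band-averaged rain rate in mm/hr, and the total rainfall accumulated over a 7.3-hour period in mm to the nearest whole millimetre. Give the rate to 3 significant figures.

Column moisture flux per unit crosswind length is F = V × PW.
Inflow: F_in = 6.66 × 40.6 = 270.396 mm·m/s
Outflow: F_out = 3.09 × 25.3 = 78.177 mm·m/s
Steady-state rate R = (F_in − F_out)/L = (270.396 − 78.177) / 267000 m = 7.199e-04 mm/s.
R = 7.199e-04 × 3600 = 2.59 mm/hr.
Over 7.3 h: total = 2.59 × 7.3 = 18.907 ≈ 19 mm.

R ≈ 2.59 mm/hr; total ≈ 19 mm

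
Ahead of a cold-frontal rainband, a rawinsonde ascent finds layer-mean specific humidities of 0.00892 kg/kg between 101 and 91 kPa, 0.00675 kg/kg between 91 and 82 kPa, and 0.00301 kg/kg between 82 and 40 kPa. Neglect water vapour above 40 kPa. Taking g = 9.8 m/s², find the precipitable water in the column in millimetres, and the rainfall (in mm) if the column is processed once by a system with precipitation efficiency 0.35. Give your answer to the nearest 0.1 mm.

PW ≈ 28.2 mm; rainfall ≈ 9.9 mm

Precipitable water is the column-integrated vapour mass per unit area: PW = (1/g) Σ q̄ Δp, with q in kg/kg and Δp in Pa (1 kg/m² of water = 1 mm).
Layer 101–91 kPa: Δp = 100 hPa = 10000 Pa, q̄ = 0.00892 kg/kg → 0.00892 × 10000 / 9.8 = 9.10 mm
Layer 91–82 kPa: Δp = 90 hPa = 9000 Pa, q̄ = 0.00675 kg/kg → 0.00675 × 9000 / 9.8 = 6.20 mm
Layer 82–40 kPa: Δp = 420 hPa = 42000 Pa, q̄ = 0.00301 kg/kg → 0.00301 × 42000 / 9.8 = 12.90 mm
PW = 9.10 + 6.20 + 12.90 = 28.20 ≈ 28.2 mm.
Rainfall = ε × PW = 0.35 × 28.2 = 9.9 mm.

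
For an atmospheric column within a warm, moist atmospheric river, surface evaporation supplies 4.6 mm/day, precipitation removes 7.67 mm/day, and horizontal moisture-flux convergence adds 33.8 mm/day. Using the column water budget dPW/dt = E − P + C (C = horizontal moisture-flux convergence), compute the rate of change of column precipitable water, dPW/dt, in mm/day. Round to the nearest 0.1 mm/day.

dPW/dt ≈ 30.7 mm/day

dPW/dt = E − P + C = 4.6 − 7.67 + (33.8) = 30.7 mm/day.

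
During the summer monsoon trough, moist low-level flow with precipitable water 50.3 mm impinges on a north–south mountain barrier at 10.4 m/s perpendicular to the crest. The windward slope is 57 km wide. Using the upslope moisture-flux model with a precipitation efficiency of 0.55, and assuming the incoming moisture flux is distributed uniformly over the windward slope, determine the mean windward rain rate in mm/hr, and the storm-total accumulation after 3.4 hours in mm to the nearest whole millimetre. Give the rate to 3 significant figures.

R ≈ 18.2 mm/hr; total ≈ 62 mm

Incoming column moisture flux per unit ridge length: F = V × PW = 10.4 × 50.3 = 523.12 mm·m/s.
Spread over the 57 km slope with efficiency ε = 0.55: R = ε·F/W = 0.55 × 523.12 / 57000 m = 5.048e-03 mm/s.
R = 5.048e-03 × 3600 = 18.2 mm/hr.
Over 3.4 h: total = 18.2 × 3.4 = 61.88 ≈ 62 mm.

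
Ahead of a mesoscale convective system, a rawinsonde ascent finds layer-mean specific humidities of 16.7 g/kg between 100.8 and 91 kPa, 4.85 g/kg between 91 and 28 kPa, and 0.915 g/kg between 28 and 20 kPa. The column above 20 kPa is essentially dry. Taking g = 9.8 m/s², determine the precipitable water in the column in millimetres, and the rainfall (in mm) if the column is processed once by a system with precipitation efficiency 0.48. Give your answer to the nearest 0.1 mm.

Precipitable water is the column-integrated vapour mass per unit area: PW = (1/g) Σ q̄ Δp, with q in kg/kg and Δp in Pa (1 kg/m² of water = 1 mm).
Layer 100.8–91 kPa: Δp = 98 hPa = 9800 Pa, q̄ = 0.0167 kg/kg → 0.0167 × 9800 / 9.8 = 16.70 mm
Layer 91–28 kPa: Δp = 630 hPa = 63000 Pa, q̄ = 0.00485 kg/kg → 0.00485 × 63000 / 9.8 = 31.18 mm
Layer 28–20 kPa: Δp = 80 hPa = 8000 Pa, q̄ = 0.000915 kg/kg → 0.000915 × 8000 / 9.8 = 0.75 mm
PW = 16.70 + 31.18 + 0.75 = 48.63 ≈ 48.6 mm.
Rainfall = ε × PW = 0.48 × 48.6 = 23.3 mm.

PW ≈ 48.6 mm; rainfall ≈ 23.3 mm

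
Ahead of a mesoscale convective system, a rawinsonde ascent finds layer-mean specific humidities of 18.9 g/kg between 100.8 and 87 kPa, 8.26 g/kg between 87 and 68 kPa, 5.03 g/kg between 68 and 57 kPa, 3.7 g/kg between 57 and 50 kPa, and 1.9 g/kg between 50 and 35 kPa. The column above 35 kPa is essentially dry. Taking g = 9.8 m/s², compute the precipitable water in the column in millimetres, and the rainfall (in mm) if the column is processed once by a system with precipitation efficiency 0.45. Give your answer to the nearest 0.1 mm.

PW ≈ 53.8 mm; rainfall ≈ 24.2 mm

Precipitable water is the column-integrated vapour mass per unit area: PW = (1/g) Σ q̄ Δp, with q in kg/kg and Δp in Pa (1 kg/m² of water = 1 mm).
Layer 100.8–87 kPa: Δp = 138 hPa = 13800 Pa, q̄ = 0.0189 kg/kg → 0.0189 × 13800 / 9.8 = 26.61 mm
Layer 87–68 kPa: Δp = 190 hPa = 19000 Pa, q̄ = 0.00826 kg/kg → 0.00826 × 19000 / 9.8 = 16.01 mm
Layer 68–57 kPa: Δp = 110 hPa = 11000 Pa, q̄ = 0.00503 kg/kg → 0.00503 × 11000 / 9.8 = 5.65 mm
Layer 57–50 kPa: Δp = 70 hPa = 7000 Pa, q̄ = 0.0037 kg/kg → 0.0037 × 7000 / 9.8 = 2.64 mm
Layer 50–35 kPa: Δp = 150 hPa = 15000 Pa, q̄ = 0.0019 kg/kg → 0.0019 × 15000 / 9.8 = 2.91 mm
PW = 26.61 + 16.01 + 5.65 + 2.64 + 2.91 = 53.82 ≈ 53.8 mm.
Rainfall = ε × PW = 0.45 × 53.8 = 24.2 mm.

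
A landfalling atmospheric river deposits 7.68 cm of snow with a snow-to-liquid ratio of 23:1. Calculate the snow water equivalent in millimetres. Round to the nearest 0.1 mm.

SWE ≈ 3.3 mm

SWE = snow depth / ratio = 7.68 cm / 23 = 0.334 cm = 3.3 mm.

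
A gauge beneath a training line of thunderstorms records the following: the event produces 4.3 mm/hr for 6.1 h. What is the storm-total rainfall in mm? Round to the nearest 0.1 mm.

total ≈ 26.2 mm

Total = Σ Rᵢ Δtᵢ = 4.3 × 6.1
      = 26.23 = 26.2 mm.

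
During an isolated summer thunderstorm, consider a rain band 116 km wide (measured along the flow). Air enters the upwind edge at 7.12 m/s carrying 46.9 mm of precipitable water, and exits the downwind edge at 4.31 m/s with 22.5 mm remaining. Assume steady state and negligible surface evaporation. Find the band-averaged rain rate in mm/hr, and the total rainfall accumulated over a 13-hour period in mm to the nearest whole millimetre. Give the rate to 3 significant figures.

Column moisture flux per unit crosswind length is F = V × PW.
Inflow: F_in = 7.12 × 46.9 = 333.928 mm·m/s
Outflow: F_out = 4.31 × 22.5 = 96.975 mm·m/s
Steady-state rate R = (F_in − F_out)/L = (333.928 − 96.975) / 116000 m = 2.043e-03 mm/s.
R = 2.043e-03 × 3600 = 7.35 mm/hr.
Over 13 h: total = 7.35 × 13 = 95.55 ≈ 96 mm.

R ≈ 7.35 mm/hr; total ≈ 96 mm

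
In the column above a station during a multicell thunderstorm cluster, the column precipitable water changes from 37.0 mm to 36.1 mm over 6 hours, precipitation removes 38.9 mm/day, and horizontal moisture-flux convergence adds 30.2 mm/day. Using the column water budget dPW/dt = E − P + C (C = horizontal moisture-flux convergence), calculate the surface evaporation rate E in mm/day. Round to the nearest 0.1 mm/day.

E ≈ 5.1 mm/day

dPW/dt = (36.1 − 37.0) mm / (6/24 day) = -3.600 mm/day.
E = dPW/dt + P − C = (-3.600) + 38.9 − (30.2) = 5.1 mm/day.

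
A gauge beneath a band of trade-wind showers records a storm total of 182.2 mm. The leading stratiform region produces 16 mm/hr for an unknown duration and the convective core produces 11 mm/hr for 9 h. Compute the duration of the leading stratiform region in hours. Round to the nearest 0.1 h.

Known phases: 11 × 9 = 99 mm.
Remaining depth = 182.2 − 99 = 83.2 mm.
Duration = 83.2 / 16 = 5.2 h.

duration ≈ 5.2 h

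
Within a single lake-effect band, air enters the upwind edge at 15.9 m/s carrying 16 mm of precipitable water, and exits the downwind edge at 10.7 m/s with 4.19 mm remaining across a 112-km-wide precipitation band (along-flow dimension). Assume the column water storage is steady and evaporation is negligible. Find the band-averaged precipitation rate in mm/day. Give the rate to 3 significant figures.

R ≈ 162 mm/day

Column moisture flux per unit crosswind length is F = V × PW.
Inflow: F_in = 15.9 × 16 = 254.4 mm·m/s
Outflow: F_out = 10.7 × 4.19 = 44.833 mm·m/s
Steady-state rate R = (F_in − F_out)/L = (254.4 − 44.833) / 112000 m = 1.871e-03 mm/s.
R = 1.871e-03 × 3600 × 24 = 162 mm/day.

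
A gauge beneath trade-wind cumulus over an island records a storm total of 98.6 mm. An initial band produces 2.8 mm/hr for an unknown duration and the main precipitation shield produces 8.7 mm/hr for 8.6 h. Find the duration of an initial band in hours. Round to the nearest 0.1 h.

duration ≈ 8.5 h

Known phases: 8.7 × 8.6 = 74.82 mm.
Remaining depth = 98.6 − 74.82 = 23.78 mm.
Duration = 23.78 / 2.8 = 8.5 h.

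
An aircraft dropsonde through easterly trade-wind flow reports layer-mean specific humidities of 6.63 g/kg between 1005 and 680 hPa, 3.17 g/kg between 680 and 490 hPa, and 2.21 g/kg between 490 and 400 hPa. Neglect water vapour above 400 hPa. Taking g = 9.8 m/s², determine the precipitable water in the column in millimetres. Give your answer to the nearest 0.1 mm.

PW ≈ 30.2 mm

Precipitable water is the column-integrated vapour mass per unit area: PW = (1/g) Σ q̄ Δp, with q in kg/kg and Δp in Pa (1 kg/m² of water = 1 mm).
Layer 1005–680 hPa: Δp = 325 hPa = 32500 Pa, q̄ = 0.00663 kg/kg → 0.00663 × 32500 / 9.8 = 21.99 mm
Layer 680–490 hPa: Δp = 190 hPa = 19000 Pa, q̄ = 0.00317 kg/kg → 0.00317 × 19000 / 9.8 = 6.15 mm
Layer 490–400 hPa: Δp = 90 hPa = 9000 Pa, q̄ = 0.00221 kg/kg → 0.00221 × 9000 / 9.8 = 2.03 mm
PW = 21.99 + 6.15 + 2.03 = 30.17 ≈ 30.2 mm.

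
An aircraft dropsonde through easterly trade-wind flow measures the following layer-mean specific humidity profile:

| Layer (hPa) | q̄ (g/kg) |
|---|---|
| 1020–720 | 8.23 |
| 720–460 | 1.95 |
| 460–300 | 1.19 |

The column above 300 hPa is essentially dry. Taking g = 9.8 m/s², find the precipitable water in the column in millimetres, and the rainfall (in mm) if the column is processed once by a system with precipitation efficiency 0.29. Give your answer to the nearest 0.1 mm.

PW ≈ 32.3 mm; rainfall ≈ 9.4 mm

Precipitable water is the column-integrated vapour mass per unit area: PW = (1/g) Σ q̄ Δp, with q in kg/kg and Δp in Pa (1 kg/m² of water = 1 mm).
Layer 1020–720 hPa: Δp = 300 hPa = 30000 Pa, q̄ = 0.00823 kg/kg → 0.00823 × 30000 / 9.8 = 25.19 mm
Layer 720–460 hPa: Δp = 260 hPa = 26000 Pa, q̄ = 0.00195 kg/kg → 0.00195 × 26000 / 9.8 = 5.17 mm
Layer 460–300 hPa: Δp = 160 hPa = 16000 Pa, q̄ = 0.00119 kg/kg → 0.00119 × 16000 / 9.8 = 1.94 mm
PW = 25.19 + 5.17 + 1.94 = 32.30 ≈ 32.3 mm.
Rainfall = ε × PW = 0.29 × 32.3 = 9.4 mm.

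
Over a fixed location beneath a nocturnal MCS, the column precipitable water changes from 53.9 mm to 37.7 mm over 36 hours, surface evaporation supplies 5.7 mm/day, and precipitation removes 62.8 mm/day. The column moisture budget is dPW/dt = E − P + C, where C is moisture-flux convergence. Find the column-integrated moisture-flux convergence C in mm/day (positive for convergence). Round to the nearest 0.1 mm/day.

C ≈ 46.3 mm/day

dPW/dt = (37.7 − 53.9) mm / (36/24 day) = -10.800 mm/day.
C = dPW/dt − E + P = (-10.800) − 5.7 + 62.8 = 46.3 mm/day.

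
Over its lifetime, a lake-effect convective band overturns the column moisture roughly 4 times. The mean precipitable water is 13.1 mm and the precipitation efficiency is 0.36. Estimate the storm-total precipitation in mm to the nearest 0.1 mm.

precipitation ≈ 18.9 mm

Each cycle deposits ε × PW = 0.36 × 13.1 = 4.716 mm.
Over 4 cycles: 4 × 4.716 = 18.9 mm.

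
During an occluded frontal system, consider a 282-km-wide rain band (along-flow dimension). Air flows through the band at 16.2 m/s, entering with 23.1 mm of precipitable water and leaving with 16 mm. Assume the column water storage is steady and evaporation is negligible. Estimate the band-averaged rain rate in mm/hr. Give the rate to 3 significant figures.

Column moisture flux per unit crosswind length is F = V × PW.
Inflow: F_in = 16.2 × 23.1 = 374.22 mm·m/s
Outflow: F_out = 16.2 × 16 = 259.2 mm·m/s
Steady-state rate R = (F_in − F_out)/L = (374.22 − 259.2) / 282000 m = 4.079e-04 mm/s.
R = 4.079e-04 × 3600 = 1.47 mm/hr.

R ≈ 1.47 mm/hr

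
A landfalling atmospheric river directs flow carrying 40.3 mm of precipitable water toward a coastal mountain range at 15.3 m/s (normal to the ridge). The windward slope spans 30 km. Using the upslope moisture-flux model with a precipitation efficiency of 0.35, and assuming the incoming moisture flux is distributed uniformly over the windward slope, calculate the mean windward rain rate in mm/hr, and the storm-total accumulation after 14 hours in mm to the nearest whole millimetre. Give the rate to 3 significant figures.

Incoming column moisture flux per unit ridge length: F = V × PW = 15.3 × 40.3 = 616.59 mm·m/s.
Spread over the 30 km slope with efficiency ε = 0.35: R = ε·F/W = 0.35 × 616.59 / 30000 m = 7.194e-03 mm/s.
R = 7.194e-03 × 3600 = 25.9 mm/hr.
Over 14 h: total = 25.9 × 14 = 362.6 ≈ 363 mm.

R ≈ 25.9 mm/hr; total ≈ 363 mm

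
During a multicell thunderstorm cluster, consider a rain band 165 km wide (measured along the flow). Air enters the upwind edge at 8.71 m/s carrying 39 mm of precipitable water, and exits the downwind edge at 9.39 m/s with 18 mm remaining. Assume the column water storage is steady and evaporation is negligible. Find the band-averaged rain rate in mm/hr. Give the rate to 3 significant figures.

Column moisture flux per unit crosswind length is F = V × PW.
Inflow: F_in = 8.71 × 39 = 339.69 mm·m/s
Outflow: F_out = 9.39 × 18 = 169.02 mm·m/s
Steady-state rate R = (F_in − F_out)/L = (339.69 − 169.02) / 165000 m = 1.034e-03 mm/s.
R = 1.034e-03 × 3600 = 3.72 mm/hr.

R ≈ 3.72 mm/hr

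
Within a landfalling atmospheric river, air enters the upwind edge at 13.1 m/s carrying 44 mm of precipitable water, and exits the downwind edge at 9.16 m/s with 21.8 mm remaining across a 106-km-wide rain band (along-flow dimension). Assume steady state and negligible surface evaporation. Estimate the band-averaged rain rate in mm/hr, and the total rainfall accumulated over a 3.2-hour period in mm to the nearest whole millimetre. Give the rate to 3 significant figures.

R ≈ 12.8 mm/hr; total ≈ 41 mm

Column moisture flux per unit crosswind length is F = V × PW.
Inflow: F_in = 13.1 × 44 = 576.4 mm·m/s
Outflow: F_out = 9.16 × 21.8 = 199.688 mm·m/s
Steady-state rate R = (F_in − F_out)/L = (576.4 − 199.688) / 106000 m = 3.554e-03 mm/s.
R = 3.554e-03 × 3600 = 12.8 mm/hr.
Over 3.2 h: total = 12.8 × 3.2 = 40.96 ≈ 41 mm.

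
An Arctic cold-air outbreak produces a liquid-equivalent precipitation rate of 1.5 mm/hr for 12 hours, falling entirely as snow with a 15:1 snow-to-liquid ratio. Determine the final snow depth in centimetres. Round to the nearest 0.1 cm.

snow depth ≈ 27.0 cm

Liquid-equivalent depth = 1.5 × 12 = 18 mm.
Snow depth = 18 mm × 15 = 270 mm = 27.0 cm.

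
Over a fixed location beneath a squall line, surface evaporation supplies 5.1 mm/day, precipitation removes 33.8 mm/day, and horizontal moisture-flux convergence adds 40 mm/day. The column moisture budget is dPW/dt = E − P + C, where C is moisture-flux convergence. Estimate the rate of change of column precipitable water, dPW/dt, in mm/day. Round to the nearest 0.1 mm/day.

dPW/dt ≈ 11.3 mm/day

dPW/dt = E − P + C = 5.1 − 33.8 + (40) = 11.3 mm/day.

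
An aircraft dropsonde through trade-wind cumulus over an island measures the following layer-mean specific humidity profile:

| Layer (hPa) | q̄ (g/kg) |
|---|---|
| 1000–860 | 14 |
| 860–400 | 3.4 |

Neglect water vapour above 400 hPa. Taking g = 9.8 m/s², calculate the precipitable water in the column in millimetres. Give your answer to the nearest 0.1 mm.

PW ≈ 36.0 mm

Precipitable water is the column-integrated vapour mass per unit area: PW = (1/g) Σ q̄ Δp, with q in kg/kg and Δp in Pa (1 kg/m² of water = 1 mm).
Layer 1000–860 hPa: Δp = 140 hPa = 14000 Pa, q̄ = 0.014 kg/kg → 0.014 × 14000 / 9.8 = 20.00 mm
Layer 860–400 hPa: Δp = 460 hPa = 46000 Pa, q̄ = 0.0034 kg/kg → 0.0034 × 46000 / 9.8 = 15.96 mm
PW = 20.00 + 15.96 = 35.96 ≈ 36.0 mm.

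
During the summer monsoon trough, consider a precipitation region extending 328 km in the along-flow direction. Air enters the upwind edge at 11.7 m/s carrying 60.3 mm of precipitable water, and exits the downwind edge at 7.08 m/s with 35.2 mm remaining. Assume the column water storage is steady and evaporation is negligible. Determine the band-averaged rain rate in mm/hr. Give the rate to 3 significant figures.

Column moisture flux per unit crosswind length is F = V × PW.
Inflow: F_in = 11.7 × 60.3 = 705.51 mm·m/s
Outflow: F_out = 7.08 × 35.2 = 249.216 mm·m/s
Steady-state rate R = (F_in − F_out)/L = (705.51 − 249.216) / 328000 m = 1.391e-03 mm/s.
R = 1.391e-03 × 3600 = 5.01 mm/hr.

R ≈ 5.01 mm/hr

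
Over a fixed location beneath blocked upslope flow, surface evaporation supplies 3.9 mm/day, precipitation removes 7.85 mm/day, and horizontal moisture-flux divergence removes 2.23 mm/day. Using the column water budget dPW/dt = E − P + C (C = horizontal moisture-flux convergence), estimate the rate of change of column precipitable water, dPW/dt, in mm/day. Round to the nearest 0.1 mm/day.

dPW/dt ≈ -6.2 mm/day

dPW/dt = E − P + C = 3.9 − 7.85 + (-2.23) = -6.2 mm/day.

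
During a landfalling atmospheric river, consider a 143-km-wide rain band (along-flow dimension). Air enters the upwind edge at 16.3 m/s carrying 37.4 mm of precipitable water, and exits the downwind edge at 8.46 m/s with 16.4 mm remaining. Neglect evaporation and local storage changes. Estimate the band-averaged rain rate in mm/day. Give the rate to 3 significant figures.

Column moisture flux per unit crosswind length is F = V × PW.
Inflow: F_in = 16.3 × 37.4 = 609.62 mm·m/s
Outflow: F_out = 8.46 × 16.4 = 138.744 mm·m/s
Steady-state rate R = (F_in − F_out)/L = (609.62 − 138.744) / 143000 m = 3.293e-03 mm/s.
R = 3.293e-03 × 3600 × 24 = 285 mm/day.

R ≈ 285 mm/day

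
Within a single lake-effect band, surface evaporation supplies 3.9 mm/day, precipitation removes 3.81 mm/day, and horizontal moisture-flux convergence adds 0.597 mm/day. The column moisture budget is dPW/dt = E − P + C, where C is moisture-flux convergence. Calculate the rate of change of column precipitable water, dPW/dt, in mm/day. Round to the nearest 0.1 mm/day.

dPW/dt ≈ 0.7 mm/day

dPW/dt = E − P + C = 3.9 − 3.81 + (0.597) = 0.7 mm/day.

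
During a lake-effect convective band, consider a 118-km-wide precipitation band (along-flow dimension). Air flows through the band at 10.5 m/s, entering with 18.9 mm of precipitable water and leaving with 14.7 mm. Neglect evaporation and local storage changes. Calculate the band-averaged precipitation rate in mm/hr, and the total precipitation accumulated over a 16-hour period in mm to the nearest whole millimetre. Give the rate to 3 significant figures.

R ≈ 1.35 mm/hr; total ≈ 22 mm

Column moisture flux per unit crosswind length is F = V × PW.
Inflow: F_in = 10.5 × 18.9 = 198.45 mm·m/s
Outflow: F_out = 10.5 × 14.7 = 154.35 mm·m/s
Steady-state rate R = (F_in − F_out)/L = (198.45 − 154.35) / 118000 m = 3.737e-04 mm/s.
R = 3.737e-04 × 3600 = 1.35 mm/hr.
Over 16 h: total = 1.35 × 16 = 21.6 ≈ 22 mm.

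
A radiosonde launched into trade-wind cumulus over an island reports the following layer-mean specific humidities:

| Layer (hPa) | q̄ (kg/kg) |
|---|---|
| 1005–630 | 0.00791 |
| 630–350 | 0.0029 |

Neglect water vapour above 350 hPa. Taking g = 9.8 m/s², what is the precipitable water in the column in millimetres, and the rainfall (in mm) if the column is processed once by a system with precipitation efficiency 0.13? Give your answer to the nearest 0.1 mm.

Precipitable water is the column-integrated vapour mass per unit area: PW = (1/g) Σ q̄ Δp, with q in kg/kg and Δp in Pa (1 kg/m² of water = 1 mm).
Layer 1005–630 hPa: Δp = 375 hPa = 37500 Pa, q̄ = 0.00791 kg/kg → 0.00791 × 37500 / 9.8 = 30.27 mm
Layer 630–350 hPa: Δp = 280 hPa = 28000 Pa, q̄ = 0.0029 kg/kg → 0.0029 × 28000 / 9.8 = 8.29 mm
PW = 30.27 + 8.29 = 38.56 ≈ 38.6 mm.
Rainfall = ε × PW = 0.13 × 38.6 = 5.0 mm.

PW ≈ 38.6 mm; rainfall ≈ 5.0 mm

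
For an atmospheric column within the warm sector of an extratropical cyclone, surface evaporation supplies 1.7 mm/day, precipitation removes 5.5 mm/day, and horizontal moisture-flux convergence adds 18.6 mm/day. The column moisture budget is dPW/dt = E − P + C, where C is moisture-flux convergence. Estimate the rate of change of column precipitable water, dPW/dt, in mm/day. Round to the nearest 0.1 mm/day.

dPW/dt ≈ 14.8 mm/day

dPW/dt = E − P + C = 1.7 − 5.5 + (18.6) = 14.8 mm/day.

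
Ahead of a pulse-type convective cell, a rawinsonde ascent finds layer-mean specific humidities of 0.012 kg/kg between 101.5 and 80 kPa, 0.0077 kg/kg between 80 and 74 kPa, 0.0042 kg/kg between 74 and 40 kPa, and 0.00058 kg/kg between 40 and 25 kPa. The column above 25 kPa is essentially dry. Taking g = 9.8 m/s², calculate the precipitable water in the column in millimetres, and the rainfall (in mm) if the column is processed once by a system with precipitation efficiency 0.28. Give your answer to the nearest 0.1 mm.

PW ≈ 46.5 mm; rainfall ≈ 13.0 mm

Precipitable water is the column-integrated vapour mass per unit area: PW = (1/g) Σ q̄ Δp, with q in kg/kg and Δp in Pa (1 kg/m² of water = 1 mm).
Layer 101.5–80 kPa: Δp = 215 hPa = 21500 Pa, q̄ = 0.012 kg/kg → 0.012 × 21500 / 9.8 = 26.33 mm
Layer 80–74 kPa: Δp = 60 hPa = 6000 Pa, q̄ = 0.0077 kg/kg → 0.0077 × 6000 / 9.8 = 4.71 mm
Layer 74–40 kPa: Δp = 340 hPa = 34000 Pa, q̄ = 0.0042 kg/kg → 0.0042 × 34000 / 9.8 = 14.57 mm
Layer 40–25 kPa: Δp = 150 hPa = 15000 Pa, q̄ = 0.00058 kg/kg → 0.00058 × 15000 / 9.8 = 0.89 mm
PW = 26.33 + 4.71 + 14.57 + 0.89 = 46.50 ≈ 46.5 mm.
Rainfall = ε × PW = 0.28 × 46.5 = 13.0 mm.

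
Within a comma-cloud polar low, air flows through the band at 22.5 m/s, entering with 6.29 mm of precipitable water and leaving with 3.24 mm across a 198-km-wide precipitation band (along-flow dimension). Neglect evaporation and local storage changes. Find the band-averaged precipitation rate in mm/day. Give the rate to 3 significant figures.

R ≈ 29.9 mm/day

Column moisture flux per unit crosswind length is F = V × PW.
Inflow: F_in = 22.5 × 6.29 = 141.525 mm·m/s
Outflow: F_out = 22.5 × 3.24 = 72.9 mm·m/s
Steady-state rate R = (F_in − F_out)/L = (141.525 − 72.9) / 198000 m = 3.466e-04 mm/s.
R = 3.466e-04 × 3600 × 24 = 29.9 mm/day.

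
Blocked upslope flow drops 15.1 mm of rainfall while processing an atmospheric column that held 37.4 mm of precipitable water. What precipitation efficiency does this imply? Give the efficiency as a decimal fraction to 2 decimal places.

ε = rainfall / PW = 15.1 / 37.4 = 0.40.

ε ≈ 0.40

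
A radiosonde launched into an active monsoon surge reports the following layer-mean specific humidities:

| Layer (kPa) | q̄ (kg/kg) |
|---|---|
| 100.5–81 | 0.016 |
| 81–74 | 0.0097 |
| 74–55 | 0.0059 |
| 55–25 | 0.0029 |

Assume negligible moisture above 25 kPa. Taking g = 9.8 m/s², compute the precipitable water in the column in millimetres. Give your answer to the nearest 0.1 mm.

Precipitable water is the column-integrated vapour mass per unit area: PW = (1/g) Σ q̄ Δp, with q in kg/kg and Δp in Pa (1 kg/m² of water = 1 mm).
Layer 100.5–81 kPa: Δp = 195 hPa = 19500 Pa, q̄ = 0.016 kg/kg → 0.016 × 19500 / 9.8 = 31.84 mm
Layer 81–74 kPa: Δp = 70 hPa = 7000 Pa, q̄ = 0.0097 kg/kg → 0.0097 × 7000 / 9.8 = 6.93 mm
Layer 74–55 kPa: Δp = 190 hPa = 19000 Pa, q̄ = 0.0059 kg/kg → 0.0059 × 19000 / 9.8 = 11.44 mm
Layer 55–25 kPa: Δp = 300 hPa = 30000 Pa, q̄ = 0.0029 kg/kg → 0.0029 × 30000 / 9.8 = 8.88 mm
PW = 31.84 + 6.93 + 11.44 + 8.88 = 59.09 ≈ 59.1 mm.

PW ≈ 59.1 mm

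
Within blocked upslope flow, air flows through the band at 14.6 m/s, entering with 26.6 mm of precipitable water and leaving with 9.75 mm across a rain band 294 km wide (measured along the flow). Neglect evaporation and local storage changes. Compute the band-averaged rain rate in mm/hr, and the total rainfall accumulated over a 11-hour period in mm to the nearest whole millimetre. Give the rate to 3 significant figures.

Column moisture flux per unit crosswind length is F = V × PW.
Inflow: F_in = 14.6 × 26.6 = 388.36 mm·m/s
Outflow: F_out = 14.6 × 9.75 = 142.35 mm·m/s
Steady-state rate R = (F_in − F_out)/L = (388.36 − 142.35) / 294000 m = 8.368e-04 mm/s.
R = 8.368e-04 × 3600 = 3.01 mm/hr.
Over 11 h: total = 3.01 × 11 = 33.11 ≈ 33 mm.

R ≈ 3.01 mm/hr; total ≈ 33 mm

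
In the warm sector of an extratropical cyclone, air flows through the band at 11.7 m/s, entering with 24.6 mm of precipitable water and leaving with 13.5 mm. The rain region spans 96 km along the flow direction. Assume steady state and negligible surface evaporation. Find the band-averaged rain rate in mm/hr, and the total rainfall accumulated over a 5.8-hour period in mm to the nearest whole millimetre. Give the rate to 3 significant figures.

R ≈ 4.87 mm/hr; total ≈ 28 mm

Column moisture flux per unit crosswind length is F = V × PW.
Inflow: F_in = 11.7 × 24.6 = 287.82 mm·m/s
Outflow: F_out = 11.7 × 13.5 = 157.95 mm·m/s
Steady-state rate R = (F_in − F_out)/L = (287.82 − 157.95) / 96000 m = 1.353e-03 mm/s.
R = 1.353e-03 × 3600 = 4.87 mm/hr.
Over 5.8 h: total = 4.87 × 5.8 = 28.246 ≈ 28 mm.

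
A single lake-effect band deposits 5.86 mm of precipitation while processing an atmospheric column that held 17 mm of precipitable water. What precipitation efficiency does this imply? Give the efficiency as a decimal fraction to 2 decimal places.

ε ≈ 0.34

ε = precipitation / PW = 5.86 / 17 = 0.34.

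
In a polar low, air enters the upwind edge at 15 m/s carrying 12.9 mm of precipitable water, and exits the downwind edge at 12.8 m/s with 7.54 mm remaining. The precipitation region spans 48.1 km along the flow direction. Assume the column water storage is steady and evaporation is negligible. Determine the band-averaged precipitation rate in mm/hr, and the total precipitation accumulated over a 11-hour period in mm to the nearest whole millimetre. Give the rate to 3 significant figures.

Column moisture flux per unit crosswind length is F = V × PW.
Inflow: F_in = 15 × 12.9 = 193.5 mm·m/s
Outflow: F_out = 12.8 × 7.54 = 96.512 mm·m/s
Steady-state rate R = (F_in − F_out)/L = (193.5 − 96.512) / 48100 m = 2.016e-03 mm/s.
R = 2.016e-03 × 3600 = 7.26 mm/hr.
Over 11 h: total = 7.26 × 11 = 79.86 ≈ 80 mm.

R ≈ 7.26 mm/hr; total ≈ 80 mm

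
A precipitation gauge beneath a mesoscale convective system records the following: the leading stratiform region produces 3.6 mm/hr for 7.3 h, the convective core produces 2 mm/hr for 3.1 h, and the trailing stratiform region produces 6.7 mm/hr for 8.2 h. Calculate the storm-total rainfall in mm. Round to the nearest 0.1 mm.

total ≈ 87.4 mm

Total = Σ Rᵢ Δtᵢ = 3.6 × 7.3 + 2 × 3.1 + 6.7 × 8.2
      = 26.28 + 6.2 + 54.94 = 87.4 mm.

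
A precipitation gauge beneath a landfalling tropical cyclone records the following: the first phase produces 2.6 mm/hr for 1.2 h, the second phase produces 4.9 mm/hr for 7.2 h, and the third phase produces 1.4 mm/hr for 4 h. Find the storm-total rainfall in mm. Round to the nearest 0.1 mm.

total ≈ 44.0 mm

Total = Σ Rᵢ Δtᵢ = 2.6 × 1.2 + 4.9 × 7.2 + 1.4 × 4
      = 3.12 + 35.28 + 5.6 = 44.0 mm.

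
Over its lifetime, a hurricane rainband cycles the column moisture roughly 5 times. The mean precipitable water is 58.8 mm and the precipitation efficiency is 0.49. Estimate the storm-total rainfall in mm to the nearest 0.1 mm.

rainfall ≈ 144.1 mm

Each cycle deposits ε × PW = 0.49 × 58.8 = 28.812 mm.
Over 5 cycles: 5 × 28.812 = 144.1 mm.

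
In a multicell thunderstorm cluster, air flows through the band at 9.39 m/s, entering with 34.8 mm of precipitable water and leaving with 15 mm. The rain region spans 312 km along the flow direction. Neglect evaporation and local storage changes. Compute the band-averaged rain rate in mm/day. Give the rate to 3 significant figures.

R ≈ 51.5 mm/day

Column moisture flux per unit crosswind length is F = V × PW.
Inflow: F_in = 9.39 × 34.8 = 326.772 mm·m/s
Outflow: F_out = 9.39 × 15 = 140.85 mm·m/s
Steady-state rate R = (F_in − F_out)/L = (326.772 − 140.85) / 312000 m = 5.959e-04 mm/s.
R = 5.959e-04 × 3600 × 24 = 51.5 mm/day.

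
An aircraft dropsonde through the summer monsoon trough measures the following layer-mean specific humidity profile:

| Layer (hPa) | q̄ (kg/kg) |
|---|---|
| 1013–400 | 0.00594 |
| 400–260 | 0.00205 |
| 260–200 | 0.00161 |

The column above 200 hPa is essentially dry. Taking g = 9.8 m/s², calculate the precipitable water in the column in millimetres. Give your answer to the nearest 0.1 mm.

PW ≈ 41.1 mm

Precipitable water is the column-integrated vapour mass per unit area: PW = (1/g) Σ q̄ Δp, with q in kg/kg and Δp in Pa (1 kg/m² of water = 1 mm).
Layer 1013–400 hPa: Δp = 613 hPa = 61300 Pa, q̄ = 0.00594 kg/kg → 0.00594 × 61300 / 9.8 = 37.16 mm
Layer 400–260 hPa: Δp = 140 hPa = 14000 Pa, q̄ = 0.00205 kg/kg → 0.00205 × 14000 / 9.8 = 2.93 mm
Layer 260–200 hPa: Δp = 60 hPa = 6000 Pa, q̄ = 0.00161 kg/kg → 0.00161 × 6000 / 9.8 = 0.99 mm
PW = 37.16 + 2.93 + 0.99 = 41.08 ≈ 41.1 mm.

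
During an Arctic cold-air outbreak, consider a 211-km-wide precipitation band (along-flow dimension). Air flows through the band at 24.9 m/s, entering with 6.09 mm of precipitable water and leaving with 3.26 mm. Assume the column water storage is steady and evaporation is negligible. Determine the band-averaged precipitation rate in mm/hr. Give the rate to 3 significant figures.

Column moisture flux per unit crosswind length is F = V × PW.
Inflow: F_in = 24.9 × 6.09 = 151.641 mm·m/s
Outflow: F_out = 24.9 × 3.26 = 81.174 mm·m/s
Steady-state rate R = (F_in − F_out)/L = (151.641 − 81.174) / 211000 m = 3.340e-04 mm/s.
R = 3.340e-04 × 3600 = 1.20 mm/hr.

R ≈ 1.20 mm/hr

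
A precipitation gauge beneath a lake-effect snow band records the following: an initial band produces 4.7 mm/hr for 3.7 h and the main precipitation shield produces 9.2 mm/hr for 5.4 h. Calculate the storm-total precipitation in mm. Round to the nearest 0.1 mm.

Total = Σ Rᵢ Δtᵢ = 4.7 × 3.7 + 9.2 × 5.4
      = 17.39 + 49.68 = 67.1 mm.

total ≈ 67.1 mm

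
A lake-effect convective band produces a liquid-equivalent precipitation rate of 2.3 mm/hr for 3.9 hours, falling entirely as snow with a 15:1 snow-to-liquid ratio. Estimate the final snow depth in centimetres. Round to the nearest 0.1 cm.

Liquid-equivalent depth = 2.3 × 3.9 = 8.97 mm.
Snow depth = 8.97 mm × 15 = 134.55 mm = 13.5 cm.

snow depth ≈ 13.5 cm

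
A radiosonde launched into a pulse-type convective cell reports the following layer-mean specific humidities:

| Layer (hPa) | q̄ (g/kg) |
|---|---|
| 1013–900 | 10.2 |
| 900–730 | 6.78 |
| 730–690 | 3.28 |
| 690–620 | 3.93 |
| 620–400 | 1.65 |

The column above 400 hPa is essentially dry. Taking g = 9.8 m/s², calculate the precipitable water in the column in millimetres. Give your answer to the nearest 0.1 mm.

Precipitable water is the column-integrated vapour mass per unit area: PW = (1/g) Σ q̄ Δp, with q in kg/kg and Δp in Pa (1 kg/m² of water = 1 mm).
Layer 1013–900 hPa: Δp = 113 hPa = 11300 Pa, q̄ = 0.0102 kg/kg → 0.0102 × 11300 / 9.8 = 11.76 mm
Layer 900–730 hPa: Δp = 170 hPa = 17000 Pa, q̄ = 0.00678 kg/kg → 0.00678 × 17000 / 9.8 = 11.76 mm
Layer 730–690 hPa: Δp = 40 hPa = 4000 Pa, q̄ = 0.00328 kg/kg → 0.00328 × 4000 / 9.8 = 1.34 mm
Layer 690–620 hPa: Δp = 70 hPa = 7000 Pa, q̄ = 0.00393 kg/kg → 0.00393 × 7000 / 9.8 = 2.81 mm
Layer 620–400 hPa: Δp = 220 hPa = 22000 Pa, q̄ = 0.00165 kg/kg → 0.00165 × 22000 / 9.8 = 3.70 mm
PW = 11.76 + 11.76 + 1.34 + 2.81 + 3.70 = 31.37 ≈ 31.4 mm.

PW ≈ 31.4 mm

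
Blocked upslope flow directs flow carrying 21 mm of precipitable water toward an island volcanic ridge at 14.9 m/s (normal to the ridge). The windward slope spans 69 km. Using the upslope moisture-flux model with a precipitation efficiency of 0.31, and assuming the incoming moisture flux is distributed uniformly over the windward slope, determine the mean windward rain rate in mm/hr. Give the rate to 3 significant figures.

R ≈ 5.06 mm/hr

Incoming column moisture flux per unit ridge length: F = V × PW = 14.9 × 21 = 312.9 mm·m/s.
Spread over the 69 km slope with efficiency ε = 0.31: R = ε·F/W = 0.31 × 312.9 / 69000 m = 1.406e-03 mm/s.
R = 1.406e-03 × 3600 = 5.06 mm/hr.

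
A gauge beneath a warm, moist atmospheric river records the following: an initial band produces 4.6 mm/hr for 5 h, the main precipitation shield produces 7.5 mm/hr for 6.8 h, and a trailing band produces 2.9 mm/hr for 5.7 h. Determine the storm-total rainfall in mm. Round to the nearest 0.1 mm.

total ≈ 90.5 mm

Total = Σ Rᵢ Δtᵢ = 4.6 × 5 + 7.5 × 6.8 + 2.9 × 5.7
      = 23 + 51 + 16.53 = 90.5 mm.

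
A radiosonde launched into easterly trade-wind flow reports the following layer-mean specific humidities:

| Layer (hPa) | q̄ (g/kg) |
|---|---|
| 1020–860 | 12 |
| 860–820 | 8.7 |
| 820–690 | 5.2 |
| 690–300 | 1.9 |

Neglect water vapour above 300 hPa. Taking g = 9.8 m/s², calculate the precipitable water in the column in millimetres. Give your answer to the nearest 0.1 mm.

PW ≈ 37.6 mm

Precipitable water is the column-integrated vapour mass per unit area: PW = (1/g) Σ q̄ Δp, with q in kg/kg and Δp in Pa (1 kg/m² of water = 1 mm).
Layer 1020–860 hPa: Δp = 160 hPa = 16000 Pa, q̄ = 0.012 kg/kg → 0.012 × 16000 / 9.8 = 19.59 mm
Layer 860–820 hPa: Δp = 40 hPa = 4000 Pa, q̄ = 0.0087 kg/kg → 0.0087 × 4000 / 9.8 = 3.55 mm
Layer 820–690 hPa: Δp = 130 hPa = 13000 Pa, q̄ = 0.0052 kg/kg → 0.0052 × 13000 / 9.8 = 6.90 mm
Layer 690–300 hPa: Δp = 390 hPa = 39000 Pa, q̄ = 0.0019 kg/kg → 0.0019 × 39000 / 9.8 = 7.56 mm
PW = 19.59 + 3.55 + 6.90 + 7.56 = 37.60 ≈ 37.6 mm.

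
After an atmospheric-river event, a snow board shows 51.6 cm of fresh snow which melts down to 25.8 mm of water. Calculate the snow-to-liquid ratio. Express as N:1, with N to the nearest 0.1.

ratio ≈ 20.0

Ratio = snow depth / SWE = 516 mm / 25.8 mm = 20.0, i.e. 20.0:1.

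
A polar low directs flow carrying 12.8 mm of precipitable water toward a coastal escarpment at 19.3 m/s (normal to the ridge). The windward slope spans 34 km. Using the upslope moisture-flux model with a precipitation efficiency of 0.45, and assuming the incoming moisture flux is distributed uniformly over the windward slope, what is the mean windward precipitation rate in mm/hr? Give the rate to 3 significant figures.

Incoming column moisture flux per unit ridge length: F = V × PW = 19.3 × 12.8 = 247.04 mm·m/s.
Spread over the 34 km slope with efficiency ε = 0.45: R = ε·F/W = 0.45 × 247.04 / 34000 m = 3.270e-03 mm/s.
R = 3.270e-03 × 3600 = 11.8 mm/hr.

R ≈ 11.8 mm/hr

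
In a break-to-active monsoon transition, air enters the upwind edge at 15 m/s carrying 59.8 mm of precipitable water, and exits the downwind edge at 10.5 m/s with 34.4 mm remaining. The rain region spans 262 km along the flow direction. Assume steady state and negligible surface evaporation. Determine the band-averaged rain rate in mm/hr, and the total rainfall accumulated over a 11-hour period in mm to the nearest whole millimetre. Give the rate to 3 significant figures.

R ≈ 7.36 mm/hr; total ≈ 81 mm

Column moisture flux per unit crosswind length is F = V × PW.
Inflow: F_in = 15 × 59.8 = 897 mm·m/s
Outflow: F_out = 10.5 × 34.4 = 361.2 mm·m/s
Steady-state rate R = (F_in − F_out)/L = (897 − 361.2) / 262000 m = 2.045e-03 mm/s.
R = 2.045e-03 × 3600 = 7.36 mm/hr.
Over 11 h: total = 7.36 × 11 = 80.96 ≈ 81 mm.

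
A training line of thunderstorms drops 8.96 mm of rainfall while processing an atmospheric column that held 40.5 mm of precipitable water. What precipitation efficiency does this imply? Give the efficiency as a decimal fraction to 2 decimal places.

ε = rainfall / PW = 8.96 / 40.5 = 0.22.

ε ≈ 0.22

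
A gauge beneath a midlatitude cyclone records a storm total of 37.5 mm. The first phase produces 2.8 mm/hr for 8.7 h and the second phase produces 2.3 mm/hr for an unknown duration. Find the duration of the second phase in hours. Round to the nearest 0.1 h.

duration ≈ 5.7 h

Known phases: 2.8 × 8.7 = 24.36 mm.
Remaining depth = 37.5 − 24.36 = 13.14 mm.
Duration = 13.14 / 2.3 = 5.7 h.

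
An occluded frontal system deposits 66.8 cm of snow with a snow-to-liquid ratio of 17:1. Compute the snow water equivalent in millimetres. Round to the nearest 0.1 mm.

SWE = snow depth / ratio = 66.8 cm / 17 = 3.929 cm = 39.3 mm.

SWE ≈ 39.3 mm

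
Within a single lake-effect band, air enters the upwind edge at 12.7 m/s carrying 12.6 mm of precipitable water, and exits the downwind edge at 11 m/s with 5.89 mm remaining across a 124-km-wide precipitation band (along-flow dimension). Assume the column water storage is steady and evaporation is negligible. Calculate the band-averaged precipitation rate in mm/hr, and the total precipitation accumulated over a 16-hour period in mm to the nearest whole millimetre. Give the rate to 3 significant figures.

R ≈ 2.76 mm/hr; total ≈ 44 mm

Column moisture flux per unit crosswind length is F = V × PW.
Inflow: F_in = 12.7 × 12.6 = 160.02 mm·m/s
Outflow: F_out = 11 × 5.89 = 64.79 mm·m/s
Steady-state rate R = (F_in − F_out)/L = (160.02 − 64.79) / 124000 m = 7.680e-04 mm/s.
R = 7.680e-04 × 3600 = 2.76 mm/hr.
Over 16 h: total = 2.76 × 16 = 44.16 ≈ 44 mm.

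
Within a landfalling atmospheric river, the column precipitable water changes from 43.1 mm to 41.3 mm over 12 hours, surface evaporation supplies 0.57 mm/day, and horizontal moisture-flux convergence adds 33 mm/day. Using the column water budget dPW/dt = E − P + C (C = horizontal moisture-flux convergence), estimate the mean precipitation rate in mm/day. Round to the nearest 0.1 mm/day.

P ≈ 37.2 mm/day

dPW/dt = (41.3 − 43.1) mm / (12/24 day) = -3.600 mm/day.
P = E + C − dPW/dt = 0.57 + (33) − (-3.600) = 37.2 mm/day.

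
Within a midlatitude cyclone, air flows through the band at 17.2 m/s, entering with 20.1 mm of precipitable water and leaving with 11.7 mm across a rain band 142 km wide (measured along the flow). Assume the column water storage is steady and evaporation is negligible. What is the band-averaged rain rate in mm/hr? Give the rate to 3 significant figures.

R ≈ 3.66 mm/hr

Column moisture flux per unit crosswind length is F = V × PW.
Inflow: F_in = 17.2 × 20.1 = 345.72 mm·m/s
Outflow: F_out = 17.2 × 11.7 = 201.24 mm·m/s
Steady-state rate R = (F_in − F_out)/L = (345.72 − 201.24) / 142000 m = 1.017e-03 mm/s.
R = 1.017e-03 × 3600 = 3.66 mm/hr.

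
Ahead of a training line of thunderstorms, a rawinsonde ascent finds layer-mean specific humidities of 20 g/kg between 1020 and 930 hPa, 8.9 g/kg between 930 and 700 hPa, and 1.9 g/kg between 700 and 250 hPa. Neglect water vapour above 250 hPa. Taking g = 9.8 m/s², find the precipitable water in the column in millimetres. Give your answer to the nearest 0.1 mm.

PW ≈ 48.0 mm

Precipitable water is the column-integrated vapour mass per unit area: PW = (1/g) Σ q̄ Δp, with q in kg/kg and Δp in Pa (1 kg/m² of water = 1 mm).
Layer 1020–930 hPa: Δp = 90 hPa = 9000 Pa, q̄ = 0.02 kg/kg → 0.02 × 9000 / 9.8 = 18.37 mm
Layer 930–700 hPa: Δp = 230 hPa = 23000 Pa, q̄ = 0.0089 kg/kg → 0.0089 × 23000 / 9.8 = 20.89 mm
Layer 700–250 hPa: Δp = 450 hPa = 45000 Pa, q̄ = 0.0019 kg/kg → 0.0019 × 45000 / 9.8 = 8.72 mm
PW = 18.37 + 20.89 + 8.72 = 47.98 ≈ 48.0 mm.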